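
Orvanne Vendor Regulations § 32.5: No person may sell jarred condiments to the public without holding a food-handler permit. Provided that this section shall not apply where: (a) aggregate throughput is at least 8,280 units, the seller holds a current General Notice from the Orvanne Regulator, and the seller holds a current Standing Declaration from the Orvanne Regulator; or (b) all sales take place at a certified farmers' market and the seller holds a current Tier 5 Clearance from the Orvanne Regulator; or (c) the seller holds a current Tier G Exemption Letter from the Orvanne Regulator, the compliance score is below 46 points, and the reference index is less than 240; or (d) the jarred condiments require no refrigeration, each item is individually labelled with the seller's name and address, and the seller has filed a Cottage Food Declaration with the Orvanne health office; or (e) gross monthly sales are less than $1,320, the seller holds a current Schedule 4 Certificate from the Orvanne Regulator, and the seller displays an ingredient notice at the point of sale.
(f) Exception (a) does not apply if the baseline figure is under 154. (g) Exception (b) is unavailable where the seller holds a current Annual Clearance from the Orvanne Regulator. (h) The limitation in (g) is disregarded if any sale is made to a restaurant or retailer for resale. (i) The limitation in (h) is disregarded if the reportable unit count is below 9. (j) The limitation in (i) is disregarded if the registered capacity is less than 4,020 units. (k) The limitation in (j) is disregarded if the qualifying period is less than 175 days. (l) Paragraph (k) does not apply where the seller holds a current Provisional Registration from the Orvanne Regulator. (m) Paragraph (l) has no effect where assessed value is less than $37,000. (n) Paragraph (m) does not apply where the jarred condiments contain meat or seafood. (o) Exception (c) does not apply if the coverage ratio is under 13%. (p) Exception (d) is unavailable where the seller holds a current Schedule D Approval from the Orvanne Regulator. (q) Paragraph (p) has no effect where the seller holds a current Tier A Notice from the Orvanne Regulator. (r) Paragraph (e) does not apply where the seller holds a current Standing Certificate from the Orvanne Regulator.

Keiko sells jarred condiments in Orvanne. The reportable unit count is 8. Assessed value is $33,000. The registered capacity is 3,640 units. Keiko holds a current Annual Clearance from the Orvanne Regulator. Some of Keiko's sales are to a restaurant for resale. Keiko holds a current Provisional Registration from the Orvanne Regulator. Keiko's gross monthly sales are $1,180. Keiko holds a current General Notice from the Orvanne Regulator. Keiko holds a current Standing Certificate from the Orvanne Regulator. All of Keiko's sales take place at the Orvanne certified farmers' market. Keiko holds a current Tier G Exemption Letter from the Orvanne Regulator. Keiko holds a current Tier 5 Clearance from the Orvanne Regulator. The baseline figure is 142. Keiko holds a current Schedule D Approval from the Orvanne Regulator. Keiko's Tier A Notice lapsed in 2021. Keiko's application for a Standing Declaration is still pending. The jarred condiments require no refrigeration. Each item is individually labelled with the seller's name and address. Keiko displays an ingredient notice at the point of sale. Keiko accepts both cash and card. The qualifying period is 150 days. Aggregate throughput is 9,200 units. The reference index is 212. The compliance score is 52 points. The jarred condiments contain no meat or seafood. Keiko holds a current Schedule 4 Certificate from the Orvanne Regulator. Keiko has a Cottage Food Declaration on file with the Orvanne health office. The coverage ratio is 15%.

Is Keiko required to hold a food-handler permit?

Yes — Keiko must hold a food-handler permit.

Exception (a) fails — the Standing Declaration is not current.
Exception (b): all sales are at a certified farmers' market; a current Tier 5 Clearance is held — every condition holds. But: (g) operates against (b): a current Annual Clearance is held. (h) would limit (g) — some sales are to a restaurant for resale — but (i) sets (h) aside: (i) is triggered — the reportable unit count is 8, below the 9 limit. (j) would limit (i) — the registered capacity is 3,640 units, less than the 4,020 units limit — but (k) sets (j) aside: (k) operates against (j): the qualifying period is 150 days, less than the 175 days limit. (l) would limit (k) — a current Provisional Registration is held — but (m) sets (l) aside: (m) is engaged — assessed value is $33,000, less than the $37,000 limit. (n) is not triggered (the jarred condiments contain no meat or seafood), so (m) stands. (b) is therefore removed.
Exception (c) fails — the compliance score is 52 points, not below 46 points.
Exception (d)'s conditions are all satisfied: the jarred condiments are shelf-stable; items are individually labelled; a Cottage Food Declaration is on file. However, paragraphs (p)–(q) must be considered: (p) is engaged — a current Schedule D Approval is held. (q) is not engaged (there is no Tier A Notice in force), so (p) stands. So (d) is unavailable.
Exception (e): gross monthly sales are $1,180, less than the $1,320 limit; a current Schedule 4 Certificate is held; an ingredient notice is displayed — every condition holds. But: (r) applies — a current Standing Certificate is held. Exception (e) does not apply.
No exception applies. The general rule governs.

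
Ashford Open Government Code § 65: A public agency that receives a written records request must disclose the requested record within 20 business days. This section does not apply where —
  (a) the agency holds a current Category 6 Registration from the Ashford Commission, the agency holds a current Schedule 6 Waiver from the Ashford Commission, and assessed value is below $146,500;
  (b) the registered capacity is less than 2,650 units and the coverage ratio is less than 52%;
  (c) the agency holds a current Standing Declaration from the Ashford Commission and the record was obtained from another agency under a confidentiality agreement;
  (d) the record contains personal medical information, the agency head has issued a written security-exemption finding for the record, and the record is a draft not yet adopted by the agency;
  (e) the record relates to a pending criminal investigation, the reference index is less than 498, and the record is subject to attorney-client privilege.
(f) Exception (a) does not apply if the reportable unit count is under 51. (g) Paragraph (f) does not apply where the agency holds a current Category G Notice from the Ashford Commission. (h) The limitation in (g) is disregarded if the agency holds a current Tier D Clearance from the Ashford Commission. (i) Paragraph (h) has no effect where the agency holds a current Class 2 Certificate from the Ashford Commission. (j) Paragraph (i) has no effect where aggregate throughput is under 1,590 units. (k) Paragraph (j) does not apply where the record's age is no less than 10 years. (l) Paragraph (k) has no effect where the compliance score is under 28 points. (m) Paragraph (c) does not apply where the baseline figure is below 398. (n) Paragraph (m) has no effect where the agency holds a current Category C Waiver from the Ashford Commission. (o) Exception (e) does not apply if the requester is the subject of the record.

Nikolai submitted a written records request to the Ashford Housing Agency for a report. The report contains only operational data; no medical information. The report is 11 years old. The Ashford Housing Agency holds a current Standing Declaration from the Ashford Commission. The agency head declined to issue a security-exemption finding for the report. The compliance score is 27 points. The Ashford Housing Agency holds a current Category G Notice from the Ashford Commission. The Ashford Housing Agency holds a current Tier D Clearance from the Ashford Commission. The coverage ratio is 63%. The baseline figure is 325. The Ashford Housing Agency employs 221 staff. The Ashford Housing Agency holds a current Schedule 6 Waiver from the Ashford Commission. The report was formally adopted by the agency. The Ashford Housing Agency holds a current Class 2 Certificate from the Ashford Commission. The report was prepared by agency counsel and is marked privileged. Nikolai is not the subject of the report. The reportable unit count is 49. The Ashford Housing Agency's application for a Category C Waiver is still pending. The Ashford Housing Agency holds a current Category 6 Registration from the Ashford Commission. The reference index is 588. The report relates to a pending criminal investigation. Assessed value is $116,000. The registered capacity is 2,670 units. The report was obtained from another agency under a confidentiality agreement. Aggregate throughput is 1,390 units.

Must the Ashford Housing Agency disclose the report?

Exception (a) is satisfied on its face — a current Category 6 Registration is held; a current Schedule 6 Waiver is held; assessed value is $116,000, below the $146,500 limit. However, paragraphs (f)–(l) must be considered: (f) operates against (a): the reportable unit count is 49, under the 51 limit. (g) operates (a current Category G Notice is held), but yields to (h): (h) applies — a current Tier D Clearance is held. (i) would limit (h) — a current Class 2 Certificate is held — but (j) sets (i) aside: (j) is engaged — aggregate throughput is 1,390 units, under the 1,590 units limit. (k) applies (the record's age is 11 years, meeting the 10 years threshold), but is itself disapplied by (l): (l) operates against (k): the compliance score is 27 points, under the 28 points limit. So (a) is unavailable.
Exception (b) does not apply: the registered capacity is 2,670 units, not less than 2,650 units.
Exception (c)'s conditions are all satisfied: a current Standing Declaration is held; the report was obtained under a confidentiality agreement. However, paragraphs (m)–(n) must be considered: (m) operates against (c): the baseline figure is 325, below the 398 limit. (n), which would lift (m), is inapplicable — the Category C Waiver is not current. Exception (c) does not apply.
Exception (d) requires that the record contains personal medical information; but the report contains only operational data, so (d) is unavailable.
Exception (e) requires that the reference index is less than 498; but the reference index is 588, not less than 498, so (e) is unavailable.
No exception displaces § 65.

Yes — the Ashford Housing Agency must disclose the report.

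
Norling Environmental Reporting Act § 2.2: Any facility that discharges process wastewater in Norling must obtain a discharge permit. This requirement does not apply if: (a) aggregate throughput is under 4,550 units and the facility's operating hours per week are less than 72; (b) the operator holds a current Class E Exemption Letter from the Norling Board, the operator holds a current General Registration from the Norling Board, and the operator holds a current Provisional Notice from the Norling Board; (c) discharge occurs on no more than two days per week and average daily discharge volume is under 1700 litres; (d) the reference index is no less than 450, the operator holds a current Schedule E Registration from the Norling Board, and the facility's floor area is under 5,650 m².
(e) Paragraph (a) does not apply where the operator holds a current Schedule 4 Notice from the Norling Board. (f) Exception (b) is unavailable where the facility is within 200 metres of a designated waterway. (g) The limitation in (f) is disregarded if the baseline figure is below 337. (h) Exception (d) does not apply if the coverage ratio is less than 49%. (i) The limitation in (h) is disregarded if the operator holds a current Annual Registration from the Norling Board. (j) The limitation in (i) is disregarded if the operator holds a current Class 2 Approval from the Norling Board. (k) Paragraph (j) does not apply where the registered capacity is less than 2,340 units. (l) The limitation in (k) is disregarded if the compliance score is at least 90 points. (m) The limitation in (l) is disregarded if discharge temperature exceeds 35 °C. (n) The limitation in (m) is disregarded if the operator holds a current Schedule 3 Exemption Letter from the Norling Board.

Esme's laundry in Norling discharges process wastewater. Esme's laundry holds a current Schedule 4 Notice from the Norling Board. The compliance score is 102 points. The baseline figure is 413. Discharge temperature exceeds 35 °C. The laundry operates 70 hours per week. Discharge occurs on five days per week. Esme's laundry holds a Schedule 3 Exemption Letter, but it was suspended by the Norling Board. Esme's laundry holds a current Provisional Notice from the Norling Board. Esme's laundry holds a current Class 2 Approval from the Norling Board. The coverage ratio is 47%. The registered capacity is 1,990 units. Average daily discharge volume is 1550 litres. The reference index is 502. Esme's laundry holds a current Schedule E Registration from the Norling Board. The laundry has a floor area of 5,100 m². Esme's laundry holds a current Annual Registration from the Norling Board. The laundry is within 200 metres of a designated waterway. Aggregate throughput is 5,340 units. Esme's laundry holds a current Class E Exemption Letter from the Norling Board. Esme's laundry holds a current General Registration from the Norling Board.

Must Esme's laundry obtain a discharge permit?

No — exception (d) applies; Esme's laundry is not required to obtain a discharge permit.

Exception (a) fails — aggregate throughput is 5,340 units, not under 4,550 units.
Exception (b)'s conditions are all satisfied: a current Class E Exemption Letter is held; a current General Registration is held; a current Provisional Notice is held. But: (f) operates against (b): the laundry is within 200 m of a designated waterway. (g) does not operate here (the baseline figure is 413, not below 337), so (f) stands. (b) is therefore removed.
Exception (c) requires that discharge occurs on no more than two days per week; but discharge occurs on five days per week, so (c) is unavailable.
Exception (d): the reference index is 502, meeting the 450 threshold; a current Schedule E Registration is held; the facility's floor area is 5,100 m², under the 5,650 m² limit — every condition holds. As to paragraphs (h)–(n): (h) would limit (d) — the coverage ratio is 47%, less than the 49% limit — but (i) sets (h) aside: (i) operates against (h): a current Annual Registration is held. (j) would limit (i) — a current Class 2 Approval is held — but (k) sets (j) aside: (k) operates against (j): the registered capacity is 1,990 units, less than the 2,340 units limit. (l) would limit (k) — the compliance score is 102 points, meeting the 90 points threshold — but (m) sets (l) aside: (m) operates — discharge temperature exceeds 35 °C. (n), which would lift (m), is inapplicable — the Schedule 3 Exemption Letter is not current. (d) remains available.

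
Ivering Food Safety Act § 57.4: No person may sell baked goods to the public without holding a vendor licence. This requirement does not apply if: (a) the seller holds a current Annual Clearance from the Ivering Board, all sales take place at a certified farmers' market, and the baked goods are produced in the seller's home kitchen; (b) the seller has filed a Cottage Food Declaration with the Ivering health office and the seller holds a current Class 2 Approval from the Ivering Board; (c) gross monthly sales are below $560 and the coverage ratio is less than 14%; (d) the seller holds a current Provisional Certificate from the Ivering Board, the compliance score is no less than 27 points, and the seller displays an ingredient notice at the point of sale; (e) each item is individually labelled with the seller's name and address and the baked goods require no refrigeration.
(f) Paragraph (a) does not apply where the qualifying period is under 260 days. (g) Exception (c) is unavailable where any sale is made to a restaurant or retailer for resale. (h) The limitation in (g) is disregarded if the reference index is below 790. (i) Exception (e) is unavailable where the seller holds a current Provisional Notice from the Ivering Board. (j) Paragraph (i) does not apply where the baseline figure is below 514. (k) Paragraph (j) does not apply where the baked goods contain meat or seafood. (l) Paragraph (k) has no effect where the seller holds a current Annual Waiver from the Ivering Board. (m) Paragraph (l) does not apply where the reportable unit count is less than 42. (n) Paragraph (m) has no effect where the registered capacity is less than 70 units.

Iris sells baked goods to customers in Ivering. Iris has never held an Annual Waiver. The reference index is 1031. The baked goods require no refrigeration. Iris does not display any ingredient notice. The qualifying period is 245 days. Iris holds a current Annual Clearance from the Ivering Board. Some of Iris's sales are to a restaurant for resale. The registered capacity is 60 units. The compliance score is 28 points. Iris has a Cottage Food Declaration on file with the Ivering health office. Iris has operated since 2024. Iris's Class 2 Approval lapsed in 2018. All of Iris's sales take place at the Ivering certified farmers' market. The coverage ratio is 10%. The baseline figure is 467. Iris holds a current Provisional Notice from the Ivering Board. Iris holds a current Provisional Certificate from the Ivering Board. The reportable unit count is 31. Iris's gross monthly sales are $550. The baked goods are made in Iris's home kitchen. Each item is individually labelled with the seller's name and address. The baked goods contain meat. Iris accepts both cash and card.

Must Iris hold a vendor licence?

Exception (a) is satisfied on its face — a current Annual Clearance is held; all sales are at a certified farmers' market; the baked goods are home-kitchen produced. But applying paragraph (f): (f) operates against (a): the qualifying period is 245 days, under the 260 days limit. (a) is therefore removed.
Exception (b) requires that the seller holds a current Class 2 Approval from the Ivering Board; but the Class 2 Approval is not current, so (b) is unavailable.
Exception (c)'s conditions are all satisfied: gross monthly sales are $550, below the $560 limit; the coverage ratio is 10%, less than the 14% limit. But applying paragraphs (g)–(h): (g) operates against (c): some sales are to a restaurant for resale. (h), which would lift (g), is not engaged — the reference index is 1,031, not below 790. So (c) is unavailable.
Exception (d) fails — no ingredient notice is displayed.
Exception (e) is satisfied on its face — items are individually labelled; the baked goods are shelf-stable. Turning to paragraphs (i)–(n): (i) is triggered — a current Provisional Notice is held. (j) applies (the baseline figure is 467, below the 514 limit), but is displaced by (k): (k) operates against (j): the baked goods contain meat. (l) is not engaged (there is no Annual Waiver in force), so (k) stands. So (e) is unavailable.
None of the exceptions is available; § 57.4 applies in full.

Yes — Iris must hold a vendor licence.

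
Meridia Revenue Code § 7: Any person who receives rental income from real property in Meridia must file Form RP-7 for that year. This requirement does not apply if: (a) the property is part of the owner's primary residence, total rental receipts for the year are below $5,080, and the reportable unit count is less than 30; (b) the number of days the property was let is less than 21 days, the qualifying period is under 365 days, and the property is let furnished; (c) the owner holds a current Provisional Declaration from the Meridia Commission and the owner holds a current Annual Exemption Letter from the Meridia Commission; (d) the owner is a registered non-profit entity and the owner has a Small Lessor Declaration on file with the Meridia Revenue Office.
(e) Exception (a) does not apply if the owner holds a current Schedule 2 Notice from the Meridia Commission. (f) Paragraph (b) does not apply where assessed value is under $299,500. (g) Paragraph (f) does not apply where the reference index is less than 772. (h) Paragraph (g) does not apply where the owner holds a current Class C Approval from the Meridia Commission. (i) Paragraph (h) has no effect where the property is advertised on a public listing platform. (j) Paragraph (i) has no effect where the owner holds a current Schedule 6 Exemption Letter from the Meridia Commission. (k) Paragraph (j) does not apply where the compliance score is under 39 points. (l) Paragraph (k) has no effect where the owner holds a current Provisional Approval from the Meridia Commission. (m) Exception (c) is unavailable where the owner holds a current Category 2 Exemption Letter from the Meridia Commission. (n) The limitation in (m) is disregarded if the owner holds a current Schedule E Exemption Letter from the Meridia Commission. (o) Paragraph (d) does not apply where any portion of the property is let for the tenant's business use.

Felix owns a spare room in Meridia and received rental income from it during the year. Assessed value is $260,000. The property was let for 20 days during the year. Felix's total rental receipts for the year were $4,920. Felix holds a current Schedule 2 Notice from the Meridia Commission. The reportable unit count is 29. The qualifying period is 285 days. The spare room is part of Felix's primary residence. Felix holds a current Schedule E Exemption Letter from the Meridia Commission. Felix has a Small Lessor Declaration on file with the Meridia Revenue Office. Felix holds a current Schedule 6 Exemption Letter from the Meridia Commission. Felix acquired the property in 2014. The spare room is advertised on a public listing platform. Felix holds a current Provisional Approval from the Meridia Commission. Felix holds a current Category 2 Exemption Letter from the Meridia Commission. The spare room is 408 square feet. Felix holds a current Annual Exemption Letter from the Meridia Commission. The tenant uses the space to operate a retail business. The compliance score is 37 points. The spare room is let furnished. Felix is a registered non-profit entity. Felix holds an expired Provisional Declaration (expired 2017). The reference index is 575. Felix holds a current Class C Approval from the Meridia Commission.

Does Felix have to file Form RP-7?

Yes — Felix must file Form RP-7.

Exception (a): the spare room is part of the primary residence; total rental receipts for the year are $4,920, below the $5,080 limit; the reportable unit count is 29, less than the 30 limit — every condition holds. But applying paragraph (e): (e) operates — a current Schedule 2 Notice is held. So (a) is unavailable.
Exception (b)'s conditions are all satisfied: the number of days the property was let is 20 days, less than the 21 days limit; the qualifying period is 285 days, under the 365 days limit; the property is let furnished. But: (f) is engaged — assessed value is $260,000, under the $299,500 limit. (g) operates (the reference index is 575, less than the 772 limit), but is itself disapplied by (h): (h) operates against (g): a current Class C Approval is held. (i) is triggered (the property is publicly advertised), but yields to (j): (j) operates — a current Schedule 6 Exemption Letter is held. (k) applies (the compliance score is 37 points, under the 39 points limit), but is itself disapplied by (l): (l) operates against (k): a current Provisional Approval is held. (b) is therefore removed.
Exception (c) does not apply: the Provisional Declaration is not current.
Exception (d): Felix is a registered non-profit; a Small Lessor Declaration is on file — every condition holds. But applying paragraph (o): (o) operates against (d): the space is let for business use. Exception (d) does not apply.
None of the exceptions is available; § 7 applies in full.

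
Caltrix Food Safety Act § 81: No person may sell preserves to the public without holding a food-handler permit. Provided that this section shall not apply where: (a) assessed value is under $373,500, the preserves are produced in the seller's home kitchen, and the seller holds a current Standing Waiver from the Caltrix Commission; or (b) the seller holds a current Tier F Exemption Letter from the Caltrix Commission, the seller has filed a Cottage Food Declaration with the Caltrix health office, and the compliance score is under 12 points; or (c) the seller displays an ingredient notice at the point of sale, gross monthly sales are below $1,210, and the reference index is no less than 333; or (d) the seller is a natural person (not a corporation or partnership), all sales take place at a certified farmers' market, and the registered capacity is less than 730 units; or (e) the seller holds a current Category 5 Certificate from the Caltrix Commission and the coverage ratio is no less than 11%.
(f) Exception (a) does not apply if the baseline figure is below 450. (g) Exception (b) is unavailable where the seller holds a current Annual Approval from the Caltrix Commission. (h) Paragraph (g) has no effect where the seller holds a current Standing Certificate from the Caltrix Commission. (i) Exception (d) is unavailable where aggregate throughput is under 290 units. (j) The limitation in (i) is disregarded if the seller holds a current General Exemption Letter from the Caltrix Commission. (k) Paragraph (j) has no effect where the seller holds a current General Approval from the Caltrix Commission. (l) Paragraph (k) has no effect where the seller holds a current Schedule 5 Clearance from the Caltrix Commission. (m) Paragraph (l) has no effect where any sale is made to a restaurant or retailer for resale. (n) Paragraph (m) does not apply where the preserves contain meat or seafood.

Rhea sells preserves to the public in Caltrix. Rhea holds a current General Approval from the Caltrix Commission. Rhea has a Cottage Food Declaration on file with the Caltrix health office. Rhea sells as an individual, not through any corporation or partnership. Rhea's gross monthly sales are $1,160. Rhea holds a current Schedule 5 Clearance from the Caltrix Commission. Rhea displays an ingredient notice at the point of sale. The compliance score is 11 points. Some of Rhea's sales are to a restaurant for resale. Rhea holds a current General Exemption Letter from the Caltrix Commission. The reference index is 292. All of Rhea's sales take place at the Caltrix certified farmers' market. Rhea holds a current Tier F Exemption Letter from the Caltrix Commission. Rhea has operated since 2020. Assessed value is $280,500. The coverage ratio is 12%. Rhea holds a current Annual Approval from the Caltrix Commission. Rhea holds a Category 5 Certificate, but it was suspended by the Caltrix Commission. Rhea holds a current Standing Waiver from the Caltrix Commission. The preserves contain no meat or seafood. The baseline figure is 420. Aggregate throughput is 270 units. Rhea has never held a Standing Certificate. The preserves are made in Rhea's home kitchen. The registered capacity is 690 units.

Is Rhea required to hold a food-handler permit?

Exception (a): assessed value is $280,500, under the $373,500 limit; the preserves are home-kitchen produced; a current Standing Waiver is held — every condition holds. But: (f) operates against (a): the baseline figure is 420, below the 450 limit. So (a) is unavailable.
Exception (b) is satisfied on its face — a current Tier F Exemption Letter is held; a Cottage Food Declaration is on file; the compliance score is 11 points, under the 12 points limit. But applying paragraphs (g)–(h): (g) operates against (b): a current Annual Approval is held. (h) does not operate here (no current Standing Certificate is held), so (g) stands. So (b) is unavailable.
Exception (c) requires that the reference index is no less than 333; but the reference index is 292, short of 333, so (c) is unavailable.
Exception (d)'s conditions are all satisfied: the seller is a natural person; all sales are at a certified farmers' market; the registered capacity is 690 units, less than the 730 units limit. Turning to paragraphs (i)–(n): (i) is triggered — aggregate throughput is 270 units, under the 290 units limit. (j) operates (a current General Exemption Letter is held), but is displaced by (k): (k) operates — a current General Approval is held. (l) is triggered (a current Schedule 5 Clearance is held), but is itself disapplied by (m): (m) operates against (l): some sales are to a restaurant for resale. (n) is not engaged (the preserves contain no meat or seafood), so (m) stands. Exception (d) does not apply.
Exception (e) does not apply: there is no Category 5 Certificate in force.
Every exception is unavailable, so the rule governs.

Yes — Rhea must hold a food-handler permit.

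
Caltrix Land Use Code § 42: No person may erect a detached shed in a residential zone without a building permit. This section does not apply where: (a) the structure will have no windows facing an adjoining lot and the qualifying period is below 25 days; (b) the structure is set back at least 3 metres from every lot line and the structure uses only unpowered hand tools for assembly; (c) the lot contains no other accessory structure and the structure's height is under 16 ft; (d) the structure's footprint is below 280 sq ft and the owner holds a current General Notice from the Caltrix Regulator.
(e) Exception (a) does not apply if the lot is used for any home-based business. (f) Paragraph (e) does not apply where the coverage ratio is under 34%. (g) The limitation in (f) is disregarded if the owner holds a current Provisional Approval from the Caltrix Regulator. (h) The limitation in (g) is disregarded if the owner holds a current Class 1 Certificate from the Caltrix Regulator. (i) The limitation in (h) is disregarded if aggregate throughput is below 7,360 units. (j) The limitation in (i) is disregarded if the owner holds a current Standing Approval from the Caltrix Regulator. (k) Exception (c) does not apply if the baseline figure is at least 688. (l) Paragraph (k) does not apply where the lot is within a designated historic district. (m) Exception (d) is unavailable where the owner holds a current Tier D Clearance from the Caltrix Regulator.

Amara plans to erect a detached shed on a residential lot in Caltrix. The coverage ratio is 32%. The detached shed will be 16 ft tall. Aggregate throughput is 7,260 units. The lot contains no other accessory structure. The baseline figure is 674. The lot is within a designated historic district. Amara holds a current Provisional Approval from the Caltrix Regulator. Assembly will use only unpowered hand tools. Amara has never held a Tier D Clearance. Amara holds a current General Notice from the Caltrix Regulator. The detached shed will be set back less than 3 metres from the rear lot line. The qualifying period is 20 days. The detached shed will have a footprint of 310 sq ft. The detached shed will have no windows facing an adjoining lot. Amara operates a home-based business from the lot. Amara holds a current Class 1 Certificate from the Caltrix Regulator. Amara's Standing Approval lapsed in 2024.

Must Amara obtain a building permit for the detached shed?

All of (a)'s requirements are met (no windows face an adjoining lot; the qualifying period is 20 days, below the 25 days limit). But applying paragraphs (e)–(j): (e) operates against (a): a home-based business operates on the lot. (f) would limit (e) — the coverage ratio is 32%, under the 34% limit — but (g) sets (f) aside: (g) applies — a current Provisional Approval is held. (h) would limit (g) — a current Class 1 Certificate is held — but (i) sets (h) aside: (i) operates — aggregate throughput is 7,260 units, below the 7,360 units limit. (j) is inapplicable (no current Standing Approval is held), so (i) stands. So (a) is unavailable.
Exception (b) does not apply: the rear setback is under 3 m.
Exception (c) does not apply: the structure's height is 16 ft, not under 16 ft.
Exception (d) fails — the structure's footprint is 310 sq ft, not below 280 sq ft.
Every exception is unavailable, so the rule governs.

Yes — Amara must obtain a building permit.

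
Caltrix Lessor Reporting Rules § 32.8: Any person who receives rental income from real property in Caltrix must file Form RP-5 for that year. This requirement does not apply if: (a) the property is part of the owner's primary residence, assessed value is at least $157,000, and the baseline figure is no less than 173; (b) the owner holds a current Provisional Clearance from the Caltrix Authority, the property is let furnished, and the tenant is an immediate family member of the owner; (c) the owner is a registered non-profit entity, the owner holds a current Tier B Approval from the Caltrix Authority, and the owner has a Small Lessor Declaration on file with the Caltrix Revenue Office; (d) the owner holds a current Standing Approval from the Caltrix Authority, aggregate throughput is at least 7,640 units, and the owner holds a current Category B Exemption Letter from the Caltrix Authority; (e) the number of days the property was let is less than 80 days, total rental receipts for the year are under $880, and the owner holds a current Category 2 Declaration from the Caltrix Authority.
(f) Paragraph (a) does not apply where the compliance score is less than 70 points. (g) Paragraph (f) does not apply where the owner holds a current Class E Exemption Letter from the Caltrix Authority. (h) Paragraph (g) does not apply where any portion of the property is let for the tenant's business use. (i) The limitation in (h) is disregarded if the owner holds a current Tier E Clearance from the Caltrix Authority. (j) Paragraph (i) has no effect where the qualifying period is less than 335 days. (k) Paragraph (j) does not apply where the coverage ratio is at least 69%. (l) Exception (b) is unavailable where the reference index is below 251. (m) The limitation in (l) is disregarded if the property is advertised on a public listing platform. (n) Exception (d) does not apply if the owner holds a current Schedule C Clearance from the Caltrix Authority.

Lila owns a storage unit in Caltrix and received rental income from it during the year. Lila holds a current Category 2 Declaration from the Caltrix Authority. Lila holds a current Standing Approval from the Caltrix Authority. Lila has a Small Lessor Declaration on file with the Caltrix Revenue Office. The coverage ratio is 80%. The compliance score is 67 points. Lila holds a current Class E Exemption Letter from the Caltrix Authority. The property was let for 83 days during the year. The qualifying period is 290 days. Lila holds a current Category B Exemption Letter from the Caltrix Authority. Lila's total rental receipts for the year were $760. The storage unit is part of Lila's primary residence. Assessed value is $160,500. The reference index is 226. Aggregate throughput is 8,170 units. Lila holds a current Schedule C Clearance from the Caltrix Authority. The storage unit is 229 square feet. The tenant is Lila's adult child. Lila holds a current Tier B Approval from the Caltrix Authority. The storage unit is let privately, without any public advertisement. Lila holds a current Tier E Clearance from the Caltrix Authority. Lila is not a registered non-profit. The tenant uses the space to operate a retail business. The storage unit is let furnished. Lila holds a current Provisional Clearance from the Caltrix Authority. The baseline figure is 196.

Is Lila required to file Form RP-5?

No — exception (a) applies; Lila is not required to file Form RP-5.

All of (a)'s requirements are met (the storage unit is part of the primary residence; assessed value is $160,500, meeting the $157,000 threshold; the baseline figure is 196, meeting the 173 threshold). Considering the limiting provisions: (f) would limit (a) — the compliance score is 67 points, less than the 70 points limit — but (g) sets (f) aside: (g) operates against (f): a current Class E Exemption Letter is held. (h) would limit (g) — the space is let for business use — but (i) sets (h) aside: (i) is engaged — a current Tier E Clearance is held. (j) operates (the qualifying period is 290 days, less than the 335 days limit), but yields to (k): (k) operates against (j): the coverage ratio is 80%, meeting the 69% threshold. So (a) applies.
Exception (b) is satisfied on its face — a current Provisional Clearance is held; the property is let furnished; the tenant is an immediate family member. Turning to paragraphs (l)–(m): (l) operates against (b): the reference index is 226, below the 251 limit. (m), which would lift (l), does not operate here — the property is let privately without advertisement. So (b) is unavailable.
Exception (c) does not apply: Lila is not a registered non-profit.
Exception (d): a current Standing Approval is held; aggregate throughput is 8,170 units, meeting the 7,640 units threshold; a current Category B Exemption Letter is held — every condition holds. But applying paragraph (n): (n) operates against (d): a current Schedule C Clearance is held. Exception (d) does not apply.
Exception (e) does not apply: the number of days the property was let is 83 days, not less than 80 days.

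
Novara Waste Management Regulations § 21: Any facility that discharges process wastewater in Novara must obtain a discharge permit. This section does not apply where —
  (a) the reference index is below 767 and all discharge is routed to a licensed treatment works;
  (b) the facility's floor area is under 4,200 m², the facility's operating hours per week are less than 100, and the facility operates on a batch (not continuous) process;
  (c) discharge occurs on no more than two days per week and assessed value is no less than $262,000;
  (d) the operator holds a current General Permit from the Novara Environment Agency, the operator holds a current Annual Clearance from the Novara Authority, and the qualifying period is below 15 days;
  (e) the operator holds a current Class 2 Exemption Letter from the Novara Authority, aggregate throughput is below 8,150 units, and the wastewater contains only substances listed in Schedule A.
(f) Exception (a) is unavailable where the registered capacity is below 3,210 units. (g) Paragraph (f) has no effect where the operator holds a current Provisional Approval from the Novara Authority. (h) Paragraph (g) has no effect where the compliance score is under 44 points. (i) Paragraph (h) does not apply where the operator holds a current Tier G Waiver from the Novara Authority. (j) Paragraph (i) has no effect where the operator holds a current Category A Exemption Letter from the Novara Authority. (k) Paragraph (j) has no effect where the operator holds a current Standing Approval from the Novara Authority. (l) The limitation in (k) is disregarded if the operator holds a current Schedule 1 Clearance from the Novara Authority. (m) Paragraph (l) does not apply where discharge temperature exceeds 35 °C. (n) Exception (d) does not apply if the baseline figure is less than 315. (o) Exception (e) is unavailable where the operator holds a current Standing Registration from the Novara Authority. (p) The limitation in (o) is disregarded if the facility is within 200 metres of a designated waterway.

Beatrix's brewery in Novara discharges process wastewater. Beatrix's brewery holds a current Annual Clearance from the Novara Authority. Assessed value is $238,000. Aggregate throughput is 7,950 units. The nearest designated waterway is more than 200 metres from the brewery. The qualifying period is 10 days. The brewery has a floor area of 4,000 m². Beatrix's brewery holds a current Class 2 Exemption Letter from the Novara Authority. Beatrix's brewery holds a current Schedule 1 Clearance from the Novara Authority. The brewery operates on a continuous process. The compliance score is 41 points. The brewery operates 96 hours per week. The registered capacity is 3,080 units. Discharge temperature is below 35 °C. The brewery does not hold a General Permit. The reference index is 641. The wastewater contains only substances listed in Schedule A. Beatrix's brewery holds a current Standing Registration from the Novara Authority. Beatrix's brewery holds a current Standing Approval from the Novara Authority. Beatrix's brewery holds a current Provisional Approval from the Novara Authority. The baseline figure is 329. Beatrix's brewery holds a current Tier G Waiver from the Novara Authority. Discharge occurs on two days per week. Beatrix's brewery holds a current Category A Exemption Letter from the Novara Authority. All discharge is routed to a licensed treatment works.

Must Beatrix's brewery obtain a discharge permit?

All of (a)'s requirements are met (the reference index is 641, below the 767 limit; discharge is routed to a licensed treatment works). But applying paragraphs (f)–(m): (f) operates against (a): the registered capacity is 3,080 units, below the 3,210 units limit. (g) would limit (f) — a current Provisional Approval is held — but (h) sets (g) aside: (h) operates against (g): the compliance score is 41 points, under the 44 points limit. (i) is engaged (a current Tier G Waiver is held), but is set aside by (j): (j) operates against (i): a current Category A Exemption Letter is held. (k) operates (a current Standing Approval is held), but is set aside by (l): (l) is triggered — a current Schedule 1 Clearance is held. (m) does not operate here (discharge temperature is below 35 °C), so (l) stands. (a) is therefore removed.
Exception (b) fails — the facility operates on a continuous process.
Exception (c) does not apply: assessed value is $238,000, short of $262,000.
Exception (d) does not apply: no General Permit is held.
Exception (e) is satisfied on its face — a current Class 2 Exemption Letter is held; aggregate throughput is 7,950 units, below the 8,150 units limit; the wastewater is Schedule-A-only. But applying paragraphs (o)–(p): (o) applies — a current Standing Registration is held. (p), which would lift (o), is not triggered — the brewery is more than 200 m from any designated waterway. (e) is therefore removed.
No exception displaces § 21.

Yes — Beatrix's brewery must obtain a discharge permit.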